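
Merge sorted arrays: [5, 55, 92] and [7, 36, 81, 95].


Take 5 from A
Take 7 from B
Take 36 from B
Take 55 from A
Take 81 from B
Take 92 from A

Merged: [5, 7, 36, 55, 81, 92, 95]


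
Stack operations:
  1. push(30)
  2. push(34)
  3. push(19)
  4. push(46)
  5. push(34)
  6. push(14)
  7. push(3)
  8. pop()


push(30) -> [30]
push(34) -> [30, 34]
push(19) -> [30, 34, 19]
push(46) -> [30, 34, 19, 46]
push(34) -> [30, 34, 19, 46, 34]
push(14) -> [30, 34, 19, 46, 34, 14]
push(3) -> [30, 34, 19, 46, 34, 14, 3]
pop()->3, [30, 34, 19, 46, 34, 14]

Final stack: [30, 34, 19, 46, 34, 14]


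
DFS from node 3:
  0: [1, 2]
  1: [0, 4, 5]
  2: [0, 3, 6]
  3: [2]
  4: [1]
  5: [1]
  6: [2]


Visit 3, push [2]
Visit 2, push [6, 0]
Visit 0, push [1]
Visit 1, push [5, 4]
Visit 4, push []
Visit 5, push []
Visit 6, push []

DFS order: [3, 2, 0, 1, 4, 5, 6]


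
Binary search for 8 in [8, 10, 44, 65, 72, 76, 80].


Step 1: lo=0, hi=6, mid=3, val=65
Step 2: lo=0, hi=2, mid=1, val=10
Step 3: lo=0, hi=0, mid=0, val=8

Found at index 0


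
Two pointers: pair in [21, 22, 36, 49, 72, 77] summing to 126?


lo=0(21)+hi=5(77)=98
lo=1(22)+hi=5(77)=99
lo=2(36)+hi=5(77)=113
lo=3(49)+hi=5(77)=126

Yes: 49+77=126


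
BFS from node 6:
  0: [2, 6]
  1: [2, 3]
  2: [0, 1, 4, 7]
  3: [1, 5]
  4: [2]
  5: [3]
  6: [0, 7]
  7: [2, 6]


Visit 6, enqueue [0, 7]
Visit 0, enqueue [2]
Visit 7, enqueue []
Visit 2, enqueue [1, 4]
Visit 1, enqueue [3]
Visit 4, enqueue []
Visit 3, enqueue [5]
Visit 5, enqueue []

BFS order: [6, 0, 7, 2, 1, 4, 3, 5]


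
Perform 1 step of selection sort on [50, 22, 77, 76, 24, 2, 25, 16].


Initial: [50, 22, 77, 76, 24, 2, 25, 16]
Step 1: min=2 at 5
  Swap: [2, 22, 77, 76, 24, 50, 25, 16]

After 1 step: [2, 22, 77, 76, 24, 50, 25, 16]


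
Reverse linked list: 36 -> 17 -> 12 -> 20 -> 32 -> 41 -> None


Step 1: curr=36, set curr.next=prev(None) | reversed so far: 36
Step 2: curr=17, set curr.next=prev(36) | reversed so far: 17 -> 36
Step 3: curr=12, set curr.next=prev(17) | reversed so far: 12 -> 17 -> 36
Step 4: curr=20, set curr.next=prev(12) | reversed so far: 20 -> 12 -> 17 -> 36
Step 5: curr=32, set curr.next=prev(20) | reversed so far: 32 -> 20 -> 12 -> 17 -> 36
Step 6: curr=41, set curr.next=prev(32) | reversed so far: 41 -> 32 -> 20 -> 12 -> 17 -> 36

41 -> 32 -> 20 -> 12 -> 17 -> 36 -> None


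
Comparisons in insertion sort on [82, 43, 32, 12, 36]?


Algorithm: insertion sort
Input: [82, 43, 32, 12, 36]
Sorted: [12, 32, 36, 43, 82]

9


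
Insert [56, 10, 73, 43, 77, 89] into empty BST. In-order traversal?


Insert 56: root
Insert 10: L from 56
Insert 73: R from 56
Insert 43: L from 56 -> R from 10
Insert 77: R from 56 -> R from 73
Insert 89: R from 56 -> R from 73 -> R from 77

In-order: [10, 43, 56, 73, 77, 89]


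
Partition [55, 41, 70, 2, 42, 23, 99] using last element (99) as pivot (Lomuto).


Pivot: 99
  55 <= 99: advance i (no swap)
  41 <= 99: advance i (no swap)
  70 <= 99: advance i (no swap)
  2 <= 99: advance i (no swap)
  42 <= 99: advance i (no swap)
  23 <= 99: advance i (no swap)
Place pivot at 6: [55, 41, 70, 2, 42, 23, 99]

Partitioned: [55, 41, 70, 2, 42, 23, 99]


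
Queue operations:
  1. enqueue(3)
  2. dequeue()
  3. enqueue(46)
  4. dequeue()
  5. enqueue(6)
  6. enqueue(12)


enqueue(3) -> [3]
dequeue()->3, []
enqueue(46) -> [46]
dequeue()->46, []
enqueue(6) -> [6]
enqueue(12) -> [6, 12]

Final queue: [6, 12]


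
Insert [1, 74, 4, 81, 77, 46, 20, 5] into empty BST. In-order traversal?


Insert 1: root
Insert 74: R from 1
Insert 4: R from 1 -> L from 74
Insert 81: R from 1 -> R from 74
Insert 77: R from 1 -> R from 74 -> L from 81
Insert 46: R from 1 -> L from 74 -> R from 4
Insert 20: R from 1 -> L from 74 -> R from 4 -> L from 46
Insert 5: R from 1 -> L from 74 -> R from 4 -> L from 46 -> L from 20

In-order: [1, 4, 5, 20, 46, 74, 77, 81]


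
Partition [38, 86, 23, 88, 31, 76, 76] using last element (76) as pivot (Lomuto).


Pivot: 76
  38 <= 76: advance i (no swap)
  23 <= 76: swap -> [38, 23, 86, 88, 31, 76, 76]
  31 <= 76: swap -> [38, 23, 31, 88, 86, 76, 76]
  76 <= 76: swap -> [38, 23, 31, 76, 86, 88, 76]
Place pivot at 4: [38, 23, 31, 76, 76, 88, 86]

Partitioned: [38, 23, 31, 76, 76, 88, 86]


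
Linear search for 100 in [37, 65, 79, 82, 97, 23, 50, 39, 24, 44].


i=0: 37!=100
i=1: 65!=100
i=2: 79!=100
i=3: 82!=100
i=4: 97!=100
i=5: 23!=100
i=6: 50!=100
i=7: 39!=100
i=8: 24!=100
i=9: 44!=100

Not found, 10 comps


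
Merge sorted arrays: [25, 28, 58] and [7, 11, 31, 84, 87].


Take 7 from B
Take 11 from B
Take 25 from A
Take 28 from A
Take 31 from B
Take 58 from A

Merged: [7, 11, 25, 28, 31, 58, 84, 87]


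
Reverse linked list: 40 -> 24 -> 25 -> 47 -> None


Step 1: curr=40, set curr.next=prev(None) | reversed so far: 40
Step 2: curr=24, set curr.next=prev(40) | reversed so far: 24 -> 40
Step 3: curr=25, set curr.next=prev(24) | reversed so far: 25 -> 24 -> 40
Step 4: curr=47, set curr.next=prev(25) | reversed so far: 47 -> 25 -> 24 -> 40

47 -> 25 -> 24 -> 40 -> None


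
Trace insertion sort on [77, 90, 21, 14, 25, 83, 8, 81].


Initial: [77, 90, 21, 14, 25, 83, 8, 81]
Insert 90: [77, 90, 21, 14, 25, 83, 8, 81]
Insert 21: [21, 77, 90, 14, 25, 83, 8, 81]
Insert 14: [14, 21, 77, 90, 25, 83, 8, 81]
Insert 25: [14, 21, 25, 77, 90, 83, 8, 81]
Insert 83: [14, 21, 25, 77, 83, 90, 8, 81]
Insert 8: [8, 14, 21, 25, 77, 83, 90, 81]
Insert 81: [8, 14, 21, 25, 77, 81, 83, 90]

Sorted: [8, 14, 21, 25, 77, 81, 83, 90]


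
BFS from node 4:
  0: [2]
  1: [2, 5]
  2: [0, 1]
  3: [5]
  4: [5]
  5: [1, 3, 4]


Visit 4, enqueue [5]
Visit 5, enqueue [1, 3]
Visit 1, enqueue [2]
Visit 3, enqueue []
Visit 2, enqueue [0]
Visit 0, enqueue []

BFS order: [4, 5, 1, 3, 2, 0]


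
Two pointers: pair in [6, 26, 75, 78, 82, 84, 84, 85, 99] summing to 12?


lo=0(6)+hi=8(99)=105
lo=0(6)+hi=7(85)=91
lo=0(6)+hi=6(84)=90
lo=0(6)+hi=5(84)=90
lo=0(6)+hi=4(82)=88
lo=0(6)+hi=3(78)=84
lo=0(6)+hi=2(75)=81
lo=0(6)+hi=1(26)=32

No pair found


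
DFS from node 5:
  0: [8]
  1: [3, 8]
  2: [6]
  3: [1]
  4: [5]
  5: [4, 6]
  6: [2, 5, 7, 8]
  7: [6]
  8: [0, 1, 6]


Visit 5, push [6, 4]
Visit 4, push []
Visit 6, push [8, 7, 2]
Visit 2, push []
Visit 7, push []
Visit 8, push [1, 0]
Visit 0, push []
Visit 1, push [3]
Visit 3, push []

DFS order: [5, 4, 6, 2, 7, 8, 0, 1, 3]


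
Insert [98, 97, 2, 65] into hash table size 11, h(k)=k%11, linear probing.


Insert 98: h=10 -> slot 10
Insert 97: h=9 -> slot 9
Insert 2: h=2 -> slot 2
Insert 65: h=10, 1 probes -> slot 0

Table: [65, None, 2, None, None, None, None, None, None, 97, 98]


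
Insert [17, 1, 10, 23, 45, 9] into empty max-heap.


Insert 17: [17]
Insert 1: [17, 1]
Insert 10: [17, 1, 10]
Insert 23: [23, 17, 10, 1]
Insert 45: [45, 23, 10, 1, 17]
Insert 9: [45, 23, 10, 1, 17, 9]

Final heap: [45, 23, 10, 1, 17, 9]


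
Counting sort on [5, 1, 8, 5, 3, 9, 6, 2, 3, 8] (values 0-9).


Input: [5, 1, 8, 5, 3, 9, 6, 2, 3, 8]
Counts: [0, 1, 1, 2, 0, 2, 1, 0, 2, 1]

Sorted: [1, 2, 3, 3, 5, 5, 6, 8, 8, 9]


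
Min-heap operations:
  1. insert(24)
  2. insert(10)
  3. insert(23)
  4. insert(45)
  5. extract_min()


insert(24) -> [24]
insert(10) -> [10, 24]
insert(23) -> [10, 24, 23]
insert(45) -> [10, 24, 23, 45]
extract_min()->10, [23, 24, 45]

Final heap: [23, 24, 45]


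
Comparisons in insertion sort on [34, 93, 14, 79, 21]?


Algorithm: insertion sort
Input: [34, 93, 14, 79, 21]
Sorted: [14, 21, 34, 79, 93]

9


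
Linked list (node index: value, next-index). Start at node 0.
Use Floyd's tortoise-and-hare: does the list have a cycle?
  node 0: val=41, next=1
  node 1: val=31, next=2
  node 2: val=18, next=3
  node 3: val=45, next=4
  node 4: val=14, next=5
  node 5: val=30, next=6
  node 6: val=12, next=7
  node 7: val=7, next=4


Floyd's tortoise (slow, +1) and hare (fast, +2):
  init: slow=0, fast=0
  step 1: slow=1, fast=2
  step 2: slow=2, fast=4
  step 3: slow=3, fast=6
  step 4: slow=4, fast=4
  slow == fast at node 4: cycle detected

Cycle: yes


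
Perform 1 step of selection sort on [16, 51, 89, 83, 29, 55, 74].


Initial: [16, 51, 89, 83, 29, 55, 74]
Step 1: min=16 at 0
  Swap: [16, 51, 89, 83, 29, 55, 74]

After 1 step: [16, 51, 89, 83, 29, 55, 74]


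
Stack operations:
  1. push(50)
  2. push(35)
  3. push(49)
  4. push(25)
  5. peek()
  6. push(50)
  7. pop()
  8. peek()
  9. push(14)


push(50) -> [50]
push(35) -> [50, 35]
push(49) -> [50, 35, 49]
push(25) -> [50, 35, 49, 25]
peek()->25
push(50) -> [50, 35, 49, 25, 50]
pop()->50, [50, 35, 49, 25]
peek()->25
push(14) -> [50, 35, 49, 25, 14]

Final stack: [50, 35, 49, 25, 14]


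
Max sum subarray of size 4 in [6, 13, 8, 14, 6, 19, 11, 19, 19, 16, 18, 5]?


[0:4]: 41
[1:5]: 41
[2:6]: 47
[3:7]: 50
[4:8]: 55
[5:9]: 68
[6:10]: 65
[7:11]: 72
[8:12]: 58

Max: 72 at [7:11]


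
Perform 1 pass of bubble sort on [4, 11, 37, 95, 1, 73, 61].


Initial: [4, 11, 37, 95, 1, 73, 61]
Pass 1: [4, 11, 37, 1, 73, 61, 95] (3 swaps)

After 1 pass: [4, 11, 37, 1, 73, 61, 95]


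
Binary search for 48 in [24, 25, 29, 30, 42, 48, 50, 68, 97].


Step 1: lo=0, hi=8, mid=4, val=42
Step 2: lo=5, hi=8, mid=6, val=50
Step 3: lo=5, hi=5, mid=5, val=48

Found at index 5


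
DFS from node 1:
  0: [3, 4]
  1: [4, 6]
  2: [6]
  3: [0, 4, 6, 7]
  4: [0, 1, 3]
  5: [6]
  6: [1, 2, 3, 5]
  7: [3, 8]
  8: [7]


Visit 1, push [6, 4]
Visit 4, push [3, 0]
Visit 0, push [3]
Visit 3, push [7, 6]
Visit 6, push [5, 2]
Visit 2, push []
Visit 5, push []
Visit 7, push [8]
Visit 8, push []

DFS order: [1, 4, 0, 3, 6, 2, 5, 7, 8]


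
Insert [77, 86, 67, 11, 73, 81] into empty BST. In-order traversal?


Insert 77: root
Insert 86: R from 77
Insert 67: L from 77
Insert 11: L from 77 -> L from 67
Insert 73: L from 77 -> R from 67
Insert 81: R from 77 -> L from 86

In-order: [11, 67, 73, 77, 81, 86]


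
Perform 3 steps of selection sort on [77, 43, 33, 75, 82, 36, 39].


Initial: [77, 43, 33, 75, 82, 36, 39]
Step 1: min=33 at 2
  Swap: [33, 43, 77, 75, 82, 36, 39]
Step 2: min=36 at 5
  Swap: [33, 36, 77, 75, 82, 43, 39]
Step 3: min=39 at 6
  Swap: [33, 36, 39, 75, 82, 43, 77]

After 3 steps: [33, 36, 39, 75, 82, 43, 77]


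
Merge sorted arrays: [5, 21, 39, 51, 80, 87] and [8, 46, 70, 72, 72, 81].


Take 5 from A
Take 8 from B
Take 21 from A
Take 39 from A
Take 46 from B
Take 51 from A
Take 70 from B
Take 72 from B
Take 72 from B
Take 80 from A
Take 81 from B

Merged: [5, 8, 21, 39, 46, 51, 70, 72, 72, 80, 81, 87]


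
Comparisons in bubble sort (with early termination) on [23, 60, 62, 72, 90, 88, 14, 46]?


Algorithm: bubble sort (with early termination)
Input: [23, 60, 62, 72, 90, 88, 14, 46]
Sorted: [14, 23, 46, 60, 62, 72, 88, 90]

28


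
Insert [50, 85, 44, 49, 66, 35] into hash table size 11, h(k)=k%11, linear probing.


Insert 50: h=6 -> slot 6
Insert 85: h=8 -> slot 8
Insert 44: h=0 -> slot 0
Insert 49: h=5 -> slot 5
Insert 66: h=0, 1 probes -> slot 1
Insert 35: h=2 -> slot 2

Table: [44, 66, 35, None, None, 49, 50, None, 85, None, None]


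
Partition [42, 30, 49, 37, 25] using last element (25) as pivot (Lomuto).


Pivot: 25
Place pivot at 0: [25, 30, 49, 37, 42]

Partitioned: [25, 30, 49, 37, 42]


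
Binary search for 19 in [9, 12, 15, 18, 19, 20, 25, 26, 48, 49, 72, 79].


Step 1: lo=0, hi=11, mid=5, val=20
Step 2: lo=0, hi=4, mid=2, val=15
Step 3: lo=3, hi=4, mid=3, val=18
Step 4: lo=4, hi=4, mid=4, val=19

Found at index 4


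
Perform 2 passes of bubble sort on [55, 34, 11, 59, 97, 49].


Initial: [55, 34, 11, 59, 97, 49]
Pass 1: [34, 11, 55, 59, 49, 97] (3 swaps)
Pass 2: [11, 34, 55, 49, 59, 97] (2 swaps)

After 2 passes: [11, 34, 55, 49, 59, 97]


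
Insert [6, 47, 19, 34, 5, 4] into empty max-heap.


Insert 6: [6]
Insert 47: [47, 6]
Insert 19: [47, 6, 19]
Insert 34: [47, 34, 19, 6]
Insert 5: [47, 34, 19, 6, 5]
Insert 4: [47, 34, 19, 6, 5, 4]

Final heap: [47, 34, 19, 6, 5, 4]


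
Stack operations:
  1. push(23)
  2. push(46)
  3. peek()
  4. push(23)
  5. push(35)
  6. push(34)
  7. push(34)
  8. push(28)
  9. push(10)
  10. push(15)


push(23) -> [23]
push(46) -> [23, 46]
peek()->46
push(23) -> [23, 46, 23]
push(35) -> [23, 46, 23, 35]
push(34) -> [23, 46, 23, 35, 34]
push(34) -> [23, 46, 23, 35, 34, 34]
push(28) -> [23, 46, 23, 35, 34, 34, 28]
push(10) -> [23, 46, 23, 35, 34, 34, 28, 10]
push(15) -> [23, 46, 23, 35, 34, 34, 28, 10, 15]

Final stack: [23, 46, 23, 35, 34, 34, 28, 10, 15]


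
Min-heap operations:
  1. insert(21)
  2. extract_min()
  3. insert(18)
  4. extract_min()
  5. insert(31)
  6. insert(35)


insert(21) -> [21]
extract_min()->21, []
insert(18) -> [18]
extract_min()->18, []
insert(31) -> [31]
insert(35) -> [31, 35]

Final heap: [31, 35]


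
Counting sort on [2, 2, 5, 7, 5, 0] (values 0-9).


Input: [2, 2, 5, 7, 5, 0]
Counts: [1, 0, 2, 0, 0, 2, 0, 1, 0, 0]

Sorted: [0, 2, 2, 5, 5, 7]


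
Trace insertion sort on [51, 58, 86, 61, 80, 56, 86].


Initial: [51, 58, 86, 61, 80, 56, 86]
Insert 58: [51, 58, 86, 61, 80, 56, 86]
Insert 86: [51, 58, 86, 61, 80, 56, 86]
Insert 61: [51, 58, 61, 86, 80, 56, 86]
Insert 80: [51, 58, 61, 80, 86, 56, 86]
Insert 56: [51, 56, 58, 61, 80, 86, 86]
Insert 86: [51, 56, 58, 61, 80, 86, 86]

Sorted: [51, 56, 58, 61, 80, 86, 86]


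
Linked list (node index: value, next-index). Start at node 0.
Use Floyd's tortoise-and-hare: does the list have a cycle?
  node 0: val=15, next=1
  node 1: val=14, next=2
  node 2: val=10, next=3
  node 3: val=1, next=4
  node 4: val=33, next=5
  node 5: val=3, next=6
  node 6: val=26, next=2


Floyd's tortoise (slow, +1) and hare (fast, +2):
  init: slow=0, fast=0
  step 1: slow=1, fast=2
  step 2: slow=2, fast=4
  step 3: slow=3, fast=6
  step 4: slow=4, fast=3
  step 5: slow=5, fast=5
  slow == fast at node 5: cycle detected

Cycle: yes


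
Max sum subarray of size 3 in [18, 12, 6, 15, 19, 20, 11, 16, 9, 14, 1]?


[0:3]: 36
[1:4]: 33
[2:5]: 40
[3:6]: 54
[4:7]: 50
[5:8]: 47
[6:9]: 36
[7:10]: 39
[8:11]: 24

Max: 54 at [3:6]


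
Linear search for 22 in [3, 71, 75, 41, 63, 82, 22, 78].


i=0: 3!=22
i=1: 71!=22
i=2: 75!=22
i=3: 41!=22
i=4: 63!=22
i=5: 82!=22
i=6: 22==22 found!

Found at 6, 7 comps


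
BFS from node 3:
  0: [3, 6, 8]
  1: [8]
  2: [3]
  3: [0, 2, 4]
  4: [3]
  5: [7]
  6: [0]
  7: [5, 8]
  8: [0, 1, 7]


Visit 3, enqueue [0, 2, 4]
Visit 0, enqueue [6, 8]
Visit 2, enqueue []
Visit 4, enqueue []
Visit 6, enqueue []
Visit 8, enqueue [1, 7]
Visit 1, enqueue []
Visit 7, enqueue [5]
Visit 5, enqueue []

BFS order: [3, 0, 2, 4, 6, 8, 1, 7, 5]


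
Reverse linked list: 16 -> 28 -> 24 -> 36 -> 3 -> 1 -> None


Step 1: curr=16, set curr.next=prev(None) | reversed so far: 16
Step 2: curr=28, set curr.next=prev(16) | reversed so far: 28 -> 16
Step 3: curr=24, set curr.next=prev(28) | reversed so far: 24 -> 28 -> 16
Step 4: curr=36, set curr.next=prev(24) | reversed so far: 36 -> 24 -> 28 -> 16
Step 5: curr=3, set curr.next=prev(36) | reversed so far: 3 -> 36 -> 24 -> 28 -> 16
Step 6: curr=1, set curr.next=prev(3) | reversed so far: 1 -> 3 -> 36 -> 24 -> 28 -> 16

1 -> 3 -> 36 -> 24 -> 28 -> 16 -> None


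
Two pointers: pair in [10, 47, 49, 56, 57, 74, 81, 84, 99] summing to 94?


lo=0(10)+hi=8(99)=109
lo=0(10)+hi=7(84)=94

Yes: 10+84=94


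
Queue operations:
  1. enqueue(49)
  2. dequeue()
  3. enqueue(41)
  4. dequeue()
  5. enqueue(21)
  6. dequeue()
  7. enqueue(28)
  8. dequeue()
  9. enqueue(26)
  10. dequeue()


enqueue(49) -> [49]
dequeue()->49, []
enqueue(41) -> [41]
dequeue()->41, []
enqueue(21) -> [21]
dequeue()->21, []
enqueue(28) -> [28]
dequeue()->28, []
enqueue(26) -> [26]
dequeue()->26, []

Final queue: []


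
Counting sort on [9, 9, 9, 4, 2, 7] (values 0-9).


Input: [9, 9, 9, 4, 2, 7]
Counts: [0, 0, 1, 0, 1, 0, 0, 1, 0, 3]

Sorted: [2, 4, 7, 9, 9, 9]


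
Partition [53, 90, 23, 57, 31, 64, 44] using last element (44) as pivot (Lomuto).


Pivot: 44
  23 <= 44: swap -> [23, 90, 53, 57, 31, 64, 44]
  31 <= 44: swap -> [23, 31, 53, 57, 90, 64, 44]
Place pivot at 2: [23, 31, 44, 57, 90, 64, 53]

Partitioned: [23, 31, 44, 57, 90, 64, 53]


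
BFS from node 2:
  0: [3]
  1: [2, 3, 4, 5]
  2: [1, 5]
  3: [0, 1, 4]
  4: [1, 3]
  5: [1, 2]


Visit 2, enqueue [1, 5]
Visit 1, enqueue [3, 4]
Visit 5, enqueue []
Visit 3, enqueue [0]
Visit 4, enqueue []
Visit 0, enqueue []

BFS order: [2, 1, 5, 3, 4, 0]


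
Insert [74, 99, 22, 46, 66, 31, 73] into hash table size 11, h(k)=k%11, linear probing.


Insert 74: h=8 -> slot 8
Insert 99: h=0 -> slot 0
Insert 22: h=0, 1 probes -> slot 1
Insert 46: h=2 -> slot 2
Insert 66: h=0, 3 probes -> slot 3
Insert 31: h=9 -> slot 9
Insert 73: h=7 -> slot 7

Table: [99, 22, 46, 66, None, None, None, 73, 74, 31, None]


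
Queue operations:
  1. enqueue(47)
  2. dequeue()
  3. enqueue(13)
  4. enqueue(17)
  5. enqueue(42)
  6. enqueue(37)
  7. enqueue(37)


enqueue(47) -> [47]
dequeue()->47, []
enqueue(13) -> [13]
enqueue(17) -> [13, 17]
enqueue(42) -> [13, 17, 42]
enqueue(37) -> [13, 17, 42, 37]
enqueue(37) -> [13, 17, 42, 37, 37]

Final queue: [13, 17, 42, 37, 37]


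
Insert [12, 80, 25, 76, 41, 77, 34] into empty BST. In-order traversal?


Insert 12: root
Insert 80: R from 12
Insert 25: R from 12 -> L from 80
Insert 76: R from 12 -> L from 80 -> R from 25
Insert 41: R from 12 -> L from 80 -> R from 25 -> L from 76
Insert 77: R from 12 -> L from 80 -> R from 25 -> R from 76
Insert 34: R from 12 -> L from 80 -> R from 25 -> L from 76 -> L from 41

In-order: [12, 25, 34, 41, 76, 77, 80]


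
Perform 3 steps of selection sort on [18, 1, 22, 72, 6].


Initial: [18, 1, 22, 72, 6]
Step 1: min=1 at 1
  Swap: [1, 18, 22, 72, 6]
Step 2: min=6 at 4
  Swap: [1, 6, 22, 72, 18]
Step 3: min=18 at 4
  Swap: [1, 6, 18, 72, 22]

After 3 steps: [1, 6, 18, 72, 22]


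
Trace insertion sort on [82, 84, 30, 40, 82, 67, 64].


Initial: [82, 84, 30, 40, 82, 67, 64]
Insert 84: [82, 84, 30, 40, 82, 67, 64]
Insert 30: [30, 82, 84, 40, 82, 67, 64]
Insert 40: [30, 40, 82, 84, 82, 67, 64]
Insert 82: [30, 40, 82, 82, 84, 67, 64]
Insert 67: [30, 40, 67, 82, 82, 84, 64]
Insert 64: [30, 40, 64, 67, 82, 82, 84]

Sorted: [30, 40, 64, 67, 82, 82, 84]


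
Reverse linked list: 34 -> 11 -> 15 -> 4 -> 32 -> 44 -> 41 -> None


Step 1: curr=34, set curr.next=prev(None) | reversed so far: 34
Step 2: curr=11, set curr.next=prev(34) | reversed so far: 11 -> 34
Step 3: curr=15, set curr.next=prev(11) | reversed so far: 15 -> 11 -> 34
Step 4: curr=4, set curr.next=prev(15) | reversed so far: 4 -> 15 -> 11 -> 34
Step 5: curr=32, set curr.next=prev(4) | reversed so far: 32 -> 4 -> 15 -> 11 -> 34
Step 6: curr=44, set curr.next=prev(32) | reversed so far: 44 -> 32 -> 4 -> 15 -> 11 -> 34
Step 7: curr=41, set curr.next=prev(44) | reversed so far: 41 -> 44 -> 32 -> 4 -> 15 -> 11 -> 34

41 -> 44 -> 32 -> 4 -> 15 -> 11 -> 34 -> None


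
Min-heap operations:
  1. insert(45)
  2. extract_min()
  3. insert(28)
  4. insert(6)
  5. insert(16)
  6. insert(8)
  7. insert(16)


insert(45) -> [45]
extract_min()->45, []
insert(28) -> [28]
insert(6) -> [6, 28]
insert(16) -> [6, 28, 16]
insert(8) -> [6, 8, 16, 28]
insert(16) -> [6, 8, 16, 28, 16]

Final heap: [6, 8, 16, 28, 16]


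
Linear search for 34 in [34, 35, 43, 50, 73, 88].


i=0: 34==34 found!

Found at 0, 1 comps


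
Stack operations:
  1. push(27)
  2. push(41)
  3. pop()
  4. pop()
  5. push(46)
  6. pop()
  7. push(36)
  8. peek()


push(27) -> [27]
push(41) -> [27, 41]
pop()->41, [27]
pop()->27, []
push(46) -> [46]
pop()->46, []
push(36) -> [36]
peek()->36

Final stack: [36]


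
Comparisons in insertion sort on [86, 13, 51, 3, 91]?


Algorithm: insertion sort
Input: [86, 13, 51, 3, 91]
Sorted: [3, 13, 51, 86, 91]

7


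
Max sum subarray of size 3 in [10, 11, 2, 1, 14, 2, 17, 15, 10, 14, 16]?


[0:3]: 23
[1:4]: 14
[2:5]: 17
[3:6]: 17
[4:7]: 33
[5:8]: 34
[6:9]: 42
[7:10]: 39
[8:11]: 40

Max: 42 at [6:9]


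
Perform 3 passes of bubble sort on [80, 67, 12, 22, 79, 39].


Initial: [80, 67, 12, 22, 79, 39]
Pass 1: [67, 12, 22, 79, 39, 80] (5 swaps)
Pass 2: [12, 22, 67, 39, 79, 80] (3 swaps)
Pass 3: [12, 22, 39, 67, 79, 80] (1 swaps)

After 3 passes: [12, 22, 39, 67, 79, 80]


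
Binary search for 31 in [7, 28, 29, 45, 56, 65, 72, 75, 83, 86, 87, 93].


Step 1: lo=0, hi=11, mid=5, val=65
Step 2: lo=0, hi=4, mid=2, val=29
Step 3: lo=3, hi=4, mid=3, val=45

Not found


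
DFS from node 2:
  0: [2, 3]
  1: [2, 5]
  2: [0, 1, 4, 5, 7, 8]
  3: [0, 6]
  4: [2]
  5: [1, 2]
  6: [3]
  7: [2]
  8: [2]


Visit 2, push [8, 7, 5, 4, 1, 0]
Visit 0, push [3]
Visit 3, push [6]
Visit 6, push []
Visit 1, push [5]
Visit 5, push []
Visit 4, push []
Visit 7, push []
Visit 8, push []

DFS order: [2, 0, 3, 6, 1, 5, 4, 7, 8]


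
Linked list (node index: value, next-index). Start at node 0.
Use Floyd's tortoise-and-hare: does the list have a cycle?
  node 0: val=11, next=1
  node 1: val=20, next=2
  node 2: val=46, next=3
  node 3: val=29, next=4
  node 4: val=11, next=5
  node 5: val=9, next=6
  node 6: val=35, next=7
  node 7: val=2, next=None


Floyd's tortoise (slow, +1) and hare (fast, +2):
  init: slow=0, fast=0
  step 1: slow=1, fast=2
  step 2: slow=2, fast=4
  step 3: slow=3, fast=6
  step 4: fast 6->7->None, no cycle

Cycle: no


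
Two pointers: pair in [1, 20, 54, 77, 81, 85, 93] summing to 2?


lo=0(1)+hi=6(93)=94
lo=0(1)+hi=5(85)=86
lo=0(1)+hi=4(81)=82
lo=0(1)+hi=3(77)=78
lo=0(1)+hi=2(54)=55
lo=0(1)+hi=1(20)=21

No pair found


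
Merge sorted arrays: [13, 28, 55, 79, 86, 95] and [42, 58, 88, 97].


Take 13 from A
Take 28 from A
Take 42 from B
Take 55 from A
Take 58 from B
Take 79 from A
Take 86 from A
Take 88 from B
Take 95 from A

Merged: [13, 28, 42, 55, 58, 79, 86, 88, 95, 97]


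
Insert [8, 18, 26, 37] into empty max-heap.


Insert 8: [8]
Insert 18: [18, 8]
Insert 26: [26, 8, 18]
Insert 37: [37, 26, 18, 8]

Final heap: [37, 26, 18, 8]


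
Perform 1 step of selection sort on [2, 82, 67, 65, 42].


Initial: [2, 82, 67, 65, 42]
Step 1: min=2 at 0
  Swap: [2, 82, 67, 65, 42]

After 1 step: [2, 82, 67, 65, 42]


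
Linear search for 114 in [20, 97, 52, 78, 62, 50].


i=0: 20!=114
i=1: 97!=114
i=2: 52!=114
i=3: 78!=114
i=4: 62!=114
i=5: 50!=114

Not found, 6 comps


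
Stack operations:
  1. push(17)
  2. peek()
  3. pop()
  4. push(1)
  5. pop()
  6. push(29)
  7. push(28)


push(17) -> [17]
peek()->17
pop()->17, []
push(1) -> [1]
pop()->1, []
push(29) -> [29]
push(28) -> [29, 28]

Final stack: [29, 28]


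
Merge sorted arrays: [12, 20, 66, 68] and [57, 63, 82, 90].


Take 12 from A
Take 20 from A
Take 57 from B
Take 63 from B
Take 66 from A
Take 68 from A

Merged: [12, 20, 57, 63, 66, 68, 82, 90]


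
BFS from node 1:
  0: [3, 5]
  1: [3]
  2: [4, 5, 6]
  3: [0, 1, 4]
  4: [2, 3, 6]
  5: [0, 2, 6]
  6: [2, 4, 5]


Visit 1, enqueue [3]
Visit 3, enqueue [0, 4]
Visit 0, enqueue [5]
Visit 4, enqueue [2, 6]
Visit 5, enqueue []
Visit 2, enqueue []
Visit 6, enqueue []

BFS order: [1, 3, 0, 4, 5, 2, 6]


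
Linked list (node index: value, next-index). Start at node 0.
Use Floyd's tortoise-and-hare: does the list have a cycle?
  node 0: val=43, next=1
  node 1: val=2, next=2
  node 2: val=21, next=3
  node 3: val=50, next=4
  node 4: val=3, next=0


Floyd's tortoise (slow, +1) and hare (fast, +2):
  init: slow=0, fast=0
  step 1: slow=1, fast=2
  step 2: slow=2, fast=4
  step 3: slow=3, fast=1
  step 4: slow=4, fast=3
  step 5: slow=0, fast=0
  slow == fast at node 0: cycle detected

Cycle: yes


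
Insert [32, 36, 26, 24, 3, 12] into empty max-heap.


Insert 32: [32]
Insert 36: [36, 32]
Insert 26: [36, 32, 26]
Insert 24: [36, 32, 26, 24]
Insert 3: [36, 32, 26, 24, 3]
Insert 12: [36, 32, 26, 24, 3, 12]

Final heap: [36, 32, 26, 24, 3, 12]


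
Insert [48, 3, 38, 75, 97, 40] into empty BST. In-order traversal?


Insert 48: root
Insert 3: L from 48
Insert 38: L from 48 -> R from 3
Insert 75: R from 48
Insert 97: R from 48 -> R from 75
Insert 40: L from 48 -> R from 3 -> R from 38

In-order: [3, 38, 40, 48, 75, 97]


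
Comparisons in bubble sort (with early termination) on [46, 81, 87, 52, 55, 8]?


Algorithm: bubble sort (with early termination)
Input: [46, 81, 87, 52, 55, 8]
Sorted: [8, 46, 52, 55, 81, 87]

15


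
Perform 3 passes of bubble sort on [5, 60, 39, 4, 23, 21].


Initial: [5, 60, 39, 4, 23, 21]
Pass 1: [5, 39, 4, 23, 21, 60] (4 swaps)
Pass 2: [5, 4, 23, 21, 39, 60] (3 swaps)
Pass 3: [4, 5, 21, 23, 39, 60] (2 swaps)

After 3 passes: [4, 5, 21, 23, 39, 60]


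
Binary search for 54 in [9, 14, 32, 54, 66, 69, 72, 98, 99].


Step 1: lo=0, hi=8, mid=4, val=66
Step 2: lo=0, hi=3, mid=1, val=14
Step 3: lo=2, hi=3, mid=2, val=32
Step 4: lo=3, hi=3, mid=3, val=54

Found at index 3


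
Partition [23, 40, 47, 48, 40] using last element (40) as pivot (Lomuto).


Pivot: 40
  23 <= 40: advance i (no swap)
  40 <= 40: advance i (no swap)
Place pivot at 2: [23, 40, 40, 48, 47]

Partitioned: [23, 40, 40, 48, 47]


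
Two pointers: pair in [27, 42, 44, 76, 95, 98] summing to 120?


lo=0(27)+hi=5(98)=125
lo=0(27)+hi=4(95)=122
lo=0(27)+hi=3(76)=103
lo=1(42)+hi=3(76)=118
lo=2(44)+hi=3(76)=120

Yes: 44+76=120


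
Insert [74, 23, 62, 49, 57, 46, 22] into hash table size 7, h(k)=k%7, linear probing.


Insert 74: h=4 -> slot 4
Insert 23: h=2 -> slot 2
Insert 62: h=6 -> slot 6
Insert 49: h=0 -> slot 0
Insert 57: h=1 -> slot 1
Insert 46: h=4, 1 probes -> slot 5
Insert 22: h=1, 2 probes -> slot 3

Table: [49, 57, 23, 22, 74, 46, 62]


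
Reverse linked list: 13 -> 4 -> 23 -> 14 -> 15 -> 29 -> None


Step 1: curr=13, set curr.next=prev(None) | reversed so far: 13
Step 2: curr=4, set curr.next=prev(13) | reversed so far: 4 -> 13
Step 3: curr=23, set curr.next=prev(4) | reversed so far: 23 -> 4 -> 13
Step 4: curr=14, set curr.next=prev(23) | reversed so far: 14 -> 23 -> 4 -> 13
Step 5: curr=15, set curr.next=prev(14) | reversed so far: 15 -> 14 -> 23 -> 4 -> 13
Step 6: curr=29, set curr.next=prev(15) | reversed so far: 29 -> 15 -> 14 -> 23 -> 4 -> 13

29 -> 15 -> 14 -> 23 -> 4 -> 13 -> None


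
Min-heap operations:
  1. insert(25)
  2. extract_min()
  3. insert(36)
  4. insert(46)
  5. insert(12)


insert(25) -> [25]
extract_min()->25, []
insert(36) -> [36]
insert(46) -> [36, 46]
insert(12) -> [12, 46, 36]

Final heap: [12, 46, 36]


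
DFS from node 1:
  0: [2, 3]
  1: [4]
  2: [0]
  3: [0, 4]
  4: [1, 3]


Visit 1, push [4]
Visit 4, push [3]
Visit 3, push [0]
Visit 0, push [2]
Visit 2, push []

DFS order: [1, 4, 3, 0, 2]


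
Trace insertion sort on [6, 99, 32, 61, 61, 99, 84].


Initial: [6, 99, 32, 61, 61, 99, 84]
Insert 99: [6, 99, 32, 61, 61, 99, 84]
Insert 32: [6, 32, 99, 61, 61, 99, 84]
Insert 61: [6, 32, 61, 99, 61, 99, 84]
Insert 61: [6, 32, 61, 61, 99, 99, 84]
Insert 99: [6, 32, 61, 61, 99, 99, 84]
Insert 84: [6, 32, 61, 61, 84, 99, 99]

Sorted: [6, 32, 61, 61, 84, 99, 99]


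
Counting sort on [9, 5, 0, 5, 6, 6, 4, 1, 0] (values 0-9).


Input: [9, 5, 0, 5, 6, 6, 4, 1, 0]
Counts: [2, 1, 0, 0, 1, 2, 2, 0, 0, 1]

Sorted: [0, 0, 1, 4, 5, 5, 6, 6, 9]


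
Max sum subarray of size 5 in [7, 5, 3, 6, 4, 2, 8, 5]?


[0:5]: 25
[1:6]: 20
[2:7]: 23
[3:8]: 25

Max: 25 at [0:5]


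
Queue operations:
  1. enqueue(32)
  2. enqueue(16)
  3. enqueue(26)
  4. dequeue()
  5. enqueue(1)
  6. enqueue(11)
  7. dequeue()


enqueue(32) -> [32]
enqueue(16) -> [32, 16]
enqueue(26) -> [32, 16, 26]
dequeue()->32, [16, 26]
enqueue(1) -> [16, 26, 1]
enqueue(11) -> [16, 26, 1, 11]
dequeue()->16, [26, 1, 11]

Final queue: [26, 1, 11]


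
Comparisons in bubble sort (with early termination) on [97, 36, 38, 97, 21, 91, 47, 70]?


Algorithm: bubble sort (with early termination)
Input: [97, 36, 38, 97, 21, 91, 47, 70]
Sorted: [21, 36, 38, 47, 70, 91, 97, 97]

25


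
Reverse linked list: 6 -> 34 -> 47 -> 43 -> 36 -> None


Step 1: curr=6, set curr.next=prev(None) | reversed so far: 6
Step 2: curr=34, set curr.next=prev(6) | reversed so far: 34 -> 6
Step 3: curr=47, set curr.next=prev(34) | reversed so far: 47 -> 34 -> 6
Step 4: curr=43, set curr.next=prev(47) | reversed so far: 43 -> 47 -> 34 -> 6
Step 5: curr=36, set curr.next=prev(43) | reversed so far: 36 -> 43 -> 47 -> 34 -> 6

36 -> 43 -> 47 -> 34 -> 6 -> None


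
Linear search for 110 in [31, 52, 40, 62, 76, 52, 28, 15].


i=0: 31!=110
i=1: 52!=110
i=2: 40!=110
i=3: 62!=110
i=4: 76!=110
i=5: 52!=110
i=6: 28!=110
i=7: 15!=110

Not found, 8 comps


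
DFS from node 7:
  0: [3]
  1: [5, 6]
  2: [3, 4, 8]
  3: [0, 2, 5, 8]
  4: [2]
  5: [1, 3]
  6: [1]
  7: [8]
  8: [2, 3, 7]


Visit 7, push [8]
Visit 8, push [3, 2]
Visit 2, push [4, 3]
Visit 3, push [5, 0]
Visit 0, push []
Visit 5, push [1]
Visit 1, push [6]
Visit 6, push []
Visit 4, push []

DFS order: [7, 8, 2, 3, 0, 5, 1, 6, 4]


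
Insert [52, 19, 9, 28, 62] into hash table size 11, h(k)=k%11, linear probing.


Insert 52: h=8 -> slot 8
Insert 19: h=8, 1 probes -> slot 9
Insert 9: h=9, 1 probes -> slot 10
Insert 28: h=6 -> slot 6
Insert 62: h=7 -> slot 7

Table: [None, None, None, None, None, None, 28, 62, 52, 19, 9]


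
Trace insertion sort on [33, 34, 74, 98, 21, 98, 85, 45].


Initial: [33, 34, 74, 98, 21, 98, 85, 45]
Insert 34: [33, 34, 74, 98, 21, 98, 85, 45]
Insert 74: [33, 34, 74, 98, 21, 98, 85, 45]
Insert 98: [33, 34, 74, 98, 21, 98, 85, 45]
Insert 21: [21, 33, 34, 74, 98, 98, 85, 45]
Insert 98: [21, 33, 34, 74, 98, 98, 85, 45]
Insert 85: [21, 33, 34, 74, 85, 98, 98, 45]
Insert 45: [21, 33, 34, 45, 74, 85, 98, 98]

Sorted: [21, 33, 34, 45, 74, 85, 98, 98]


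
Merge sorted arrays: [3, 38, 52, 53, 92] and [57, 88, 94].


Take 3 from A
Take 38 from A
Take 52 from A
Take 53 from A
Take 57 from B
Take 88 from B
Take 92 from A

Merged: [3, 38, 52, 53, 57, 88, 92, 94]


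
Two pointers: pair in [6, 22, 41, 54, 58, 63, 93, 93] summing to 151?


lo=0(6)+hi=7(93)=99
lo=1(22)+hi=7(93)=115
lo=2(41)+hi=7(93)=134
lo=3(54)+hi=7(93)=147
lo=4(58)+hi=7(93)=151

Yes: 58+93=151


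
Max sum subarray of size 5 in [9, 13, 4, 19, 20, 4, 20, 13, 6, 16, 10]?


[0:5]: 65
[1:6]: 60
[2:7]: 67
[3:8]: 76
[4:9]: 63
[5:10]: 59
[6:11]: 65

Max: 76 at [3:8]


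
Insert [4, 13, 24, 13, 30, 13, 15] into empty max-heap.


Insert 4: [4]
Insert 13: [13, 4]
Insert 24: [24, 4, 13]
Insert 13: [24, 13, 13, 4]
Insert 30: [30, 24, 13, 4, 13]
Insert 13: [30, 24, 13, 4, 13, 13]
Insert 15: [30, 24, 15, 4, 13, 13, 13]

Final heap: [30, 24, 15, 4, 13, 13, 13]


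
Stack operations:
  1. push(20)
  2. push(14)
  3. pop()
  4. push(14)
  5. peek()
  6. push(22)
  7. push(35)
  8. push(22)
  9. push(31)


push(20) -> [20]
push(14) -> [20, 14]
pop()->14, [20]
push(14) -> [20, 14]
peek()->14
push(22) -> [20, 14, 22]
push(35) -> [20, 14, 22, 35]
push(22) -> [20, 14, 22, 35, 22]
push(31) -> [20, 14, 22, 35, 22, 31]

Final stack: [20, 14, 22, 35, 22, 31]


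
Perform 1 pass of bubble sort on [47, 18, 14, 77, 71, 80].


Initial: [47, 18, 14, 77, 71, 80]
Pass 1: [18, 14, 47, 71, 77, 80] (3 swaps)

After 1 pass: [18, 14, 47, 71, 77, 80]


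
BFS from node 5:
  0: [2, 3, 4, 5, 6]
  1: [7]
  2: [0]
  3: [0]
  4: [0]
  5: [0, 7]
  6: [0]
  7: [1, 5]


Visit 5, enqueue [0, 7]
Visit 0, enqueue [2, 3, 4, 6]
Visit 7, enqueue [1]
Visit 2, enqueue []
Visit 3, enqueue []
Visit 4, enqueue []
Visit 6, enqueue []
Visit 1, enqueue []

BFS order: [5, 0, 7, 2, 3, 4, 6, 1]


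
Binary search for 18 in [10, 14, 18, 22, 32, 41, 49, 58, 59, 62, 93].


Step 1: lo=0, hi=10, mid=5, val=41
Step 2: lo=0, hi=4, mid=2, val=18

Found at index 2


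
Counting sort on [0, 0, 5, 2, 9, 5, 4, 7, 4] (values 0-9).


Input: [0, 0, 5, 2, 9, 5, 4, 7, 4]
Counts: [2, 0, 1, 0, 2, 2, 0, 1, 0, 1]

Sorted: [0, 0, 2, 4, 4, 5, 5, 7, 9]


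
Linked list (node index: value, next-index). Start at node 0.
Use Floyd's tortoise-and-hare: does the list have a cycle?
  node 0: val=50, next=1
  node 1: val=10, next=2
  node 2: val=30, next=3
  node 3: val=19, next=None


Floyd's tortoise (slow, +1) and hare (fast, +2):
  init: slow=0, fast=0
  step 1: slow=1, fast=2
  step 2: fast 2->3->None, no cycle

Cycle: no


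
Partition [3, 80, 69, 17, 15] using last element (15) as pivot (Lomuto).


Pivot: 15
  3 <= 15: advance i (no swap)
Place pivot at 1: [3, 15, 69, 17, 80]

Partitioned: [3, 15, 69, 17, 80]


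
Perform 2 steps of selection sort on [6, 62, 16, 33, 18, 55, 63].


Initial: [6, 62, 16, 33, 18, 55, 63]
Step 1: min=6 at 0
  Swap: [6, 62, 16, 33, 18, 55, 63]
Step 2: min=16 at 2
  Swap: [6, 16, 62, 33, 18, 55, 63]

After 2 steps: [6, 16, 62, 33, 18, 55, 63]


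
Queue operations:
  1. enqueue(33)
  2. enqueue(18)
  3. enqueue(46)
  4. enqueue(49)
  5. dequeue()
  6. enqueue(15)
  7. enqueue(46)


enqueue(33) -> [33]
enqueue(18) -> [33, 18]
enqueue(46) -> [33, 18, 46]
enqueue(49) -> [33, 18, 46, 49]
dequeue()->33, [18, 46, 49]
enqueue(15) -> [18, 46, 49, 15]
enqueue(46) -> [18, 46, 49, 15, 46]

Final queue: [18, 46, 49, 15, 46]


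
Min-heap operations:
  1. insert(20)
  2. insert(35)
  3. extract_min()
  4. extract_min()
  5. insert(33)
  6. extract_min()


insert(20) -> [20]
insert(35) -> [20, 35]
extract_min()->20, [35]
extract_min()->35, []
insert(33) -> [33]
extract_min()->33, []

Final heap: []


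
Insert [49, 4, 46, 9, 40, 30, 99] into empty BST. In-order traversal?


Insert 49: root
Insert 4: L from 49
Insert 46: L from 49 -> R from 4
Insert 9: L from 49 -> R from 4 -> L from 46
Insert 40: L from 49 -> R from 4 -> L from 46 -> R from 9
Insert 30: L from 49 -> R from 4 -> L from 46 -> R from 9 -> L from 40
Insert 99: R from 49

In-order: [4, 9, 30, 40, 46, 49, 99]


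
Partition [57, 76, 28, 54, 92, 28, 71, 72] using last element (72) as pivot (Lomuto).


Pivot: 72
  57 <= 72: advance i (no swap)
  28 <= 72: swap -> [57, 28, 76, 54, 92, 28, 71, 72]
  54 <= 72: swap -> [57, 28, 54, 76, 92, 28, 71, 72]
  28 <= 72: swap -> [57, 28, 54, 28, 92, 76, 71, 72]
  71 <= 72: swap -> [57, 28, 54, 28, 71, 76, 92, 72]
Place pivot at 5: [57, 28, 54, 28, 71, 72, 92, 76]

Partitioned: [57, 28, 54, 28, 71, 72, 92, 76]


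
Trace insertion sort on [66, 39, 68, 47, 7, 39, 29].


Initial: [66, 39, 68, 47, 7, 39, 29]
Insert 39: [39, 66, 68, 47, 7, 39, 29]
Insert 68: [39, 66, 68, 47, 7, 39, 29]
Insert 47: [39, 47, 66, 68, 7, 39, 29]
Insert 7: [7, 39, 47, 66, 68, 39, 29]
Insert 39: [7, 39, 39, 47, 66, 68, 29]
Insert 29: [7, 29, 39, 39, 47, 66, 68]

Sorted: [7, 29, 39, 39, 47, 66, 68]


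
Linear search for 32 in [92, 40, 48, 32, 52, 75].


i=0: 92!=32
i=1: 40!=32
i=2: 48!=32
i=3: 32==32 found!

Found at 3, 4 comps


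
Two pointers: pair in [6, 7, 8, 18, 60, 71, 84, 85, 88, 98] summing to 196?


lo=0(6)+hi=9(98)=104
lo=1(7)+hi=9(98)=105
lo=2(8)+hi=9(98)=106
lo=3(18)+hi=9(98)=116
lo=4(60)+hi=9(98)=158
lo=5(71)+hi=9(98)=169
lo=6(84)+hi=9(98)=182
lo=7(85)+hi=9(98)=183
lo=8(88)+hi=9(98)=186

No pair found


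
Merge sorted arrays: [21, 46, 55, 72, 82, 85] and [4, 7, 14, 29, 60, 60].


Take 4 from B
Take 7 from B
Take 14 from B
Take 21 from A
Take 29 from B
Take 46 from A
Take 55 from A
Take 60 from B
Take 60 from B

Merged: [4, 7, 14, 21, 29, 46, 55, 60, 60, 72, 82, 85]


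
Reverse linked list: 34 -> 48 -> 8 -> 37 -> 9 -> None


Step 1: curr=34, set curr.next=prev(None) | reversed so far: 34
Step 2: curr=48, set curr.next=prev(34) | reversed so far: 48 -> 34
Step 3: curr=8, set curr.next=prev(48) | reversed so far: 8 -> 48 -> 34
Step 4: curr=37, set curr.next=prev(8) | reversed so far: 37 -> 8 -> 48 -> 34
Step 5: curr=9, set curr.next=prev(37) | reversed so far: 9 -> 37 -> 8 -> 48 -> 34

9 -> 37 -> 8 -> 48 -> 34 -> None


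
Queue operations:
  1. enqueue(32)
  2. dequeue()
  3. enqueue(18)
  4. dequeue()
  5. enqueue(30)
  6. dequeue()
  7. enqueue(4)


enqueue(32) -> [32]
dequeue()->32, []
enqueue(18) -> [18]
dequeue()->18, []
enqueue(30) -> [30]
dequeue()->30, []
enqueue(4) -> [4]

Final queue: [4]


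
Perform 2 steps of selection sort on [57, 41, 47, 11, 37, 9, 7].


Initial: [57, 41, 47, 11, 37, 9, 7]
Step 1: min=7 at 6
  Swap: [7, 41, 47, 11, 37, 9, 57]
Step 2: min=9 at 5
  Swap: [7, 9, 47, 11, 37, 41, 57]

After 2 steps: [7, 9, 47, 11, 37, 41, 57]


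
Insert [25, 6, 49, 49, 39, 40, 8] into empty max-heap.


Insert 25: [25]
Insert 6: [25, 6]
Insert 49: [49, 6, 25]
Insert 49: [49, 49, 25, 6]
Insert 39: [49, 49, 25, 6, 39]
Insert 40: [49, 49, 40, 6, 39, 25]
Insert 8: [49, 49, 40, 6, 39, 25, 8]

Final heap: [49, 49, 40, 6, 39, 25, 8]


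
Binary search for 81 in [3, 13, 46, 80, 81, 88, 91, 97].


Step 1: lo=0, hi=7, mid=3, val=80
Step 2: lo=4, hi=7, mid=5, val=88
Step 3: lo=4, hi=4, mid=4, val=81

Found at index 4


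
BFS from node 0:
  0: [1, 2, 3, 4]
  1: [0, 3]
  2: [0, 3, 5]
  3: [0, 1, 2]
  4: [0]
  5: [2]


Visit 0, enqueue [1, 2, 3, 4]
Visit 1, enqueue []
Visit 2, enqueue [5]
Visit 3, enqueue []
Visit 4, enqueue []
Visit 5, enqueue []

BFS order: [0, 1, 2, 3, 4, 5]


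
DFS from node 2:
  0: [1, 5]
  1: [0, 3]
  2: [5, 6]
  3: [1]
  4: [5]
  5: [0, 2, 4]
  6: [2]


Visit 2, push [6, 5]
Visit 5, push [4, 0]
Visit 0, push [1]
Visit 1, push [3]
Visit 3, push []
Visit 4, push []
Visit 6, push []

DFS order: [2, 5, 0, 1, 3, 4, 6]


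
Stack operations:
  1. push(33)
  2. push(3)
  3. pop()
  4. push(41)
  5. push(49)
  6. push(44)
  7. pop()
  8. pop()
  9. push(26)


push(33) -> [33]
push(3) -> [33, 3]
pop()->3, [33]
push(41) -> [33, 41]
push(49) -> [33, 41, 49]
push(44) -> [33, 41, 49, 44]
pop()->44, [33, 41, 49]
pop()->49, [33, 41]
push(26) -> [33, 41, 26]

Final stack: [33, 41, 26]


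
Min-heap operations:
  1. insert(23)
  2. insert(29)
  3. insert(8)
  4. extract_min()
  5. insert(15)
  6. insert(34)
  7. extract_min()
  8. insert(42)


insert(23) -> [23]
insert(29) -> [23, 29]
insert(8) -> [8, 29, 23]
extract_min()->8, [23, 29]
insert(15) -> [15, 29, 23]
insert(34) -> [15, 29, 23, 34]
extract_min()->15, [23, 29, 34]
insert(42) -> [23, 29, 34, 42]

Final heap: [23, 29, 34, 42]


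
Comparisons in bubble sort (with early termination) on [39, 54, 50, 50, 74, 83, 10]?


Algorithm: bubble sort (with early termination)
Input: [39, 54, 50, 50, 74, 83, 10]
Sorted: [10, 39, 50, 50, 54, 74, 83]

21


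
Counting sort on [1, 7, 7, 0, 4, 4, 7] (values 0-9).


Input: [1, 7, 7, 0, 4, 4, 7]
Counts: [1, 1, 0, 0, 2, 0, 0, 3, 0, 0]

Sorted: [0, 1, 4, 4, 7, 7, 7]


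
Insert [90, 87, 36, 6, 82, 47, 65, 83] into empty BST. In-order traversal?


Insert 90: root
Insert 87: L from 90
Insert 36: L from 90 -> L from 87
Insert 6: L from 90 -> L from 87 -> L from 36
Insert 82: L from 90 -> L from 87 -> R from 36
Insert 47: L from 90 -> L from 87 -> R from 36 -> L from 82
Insert 65: L from 90 -> L from 87 -> R from 36 -> L from 82 -> R from 47
Insert 83: L from 90 -> L from 87 -> R from 36 -> R from 82

In-order: [6, 36, 47, 65, 82, 83, 87, 90]


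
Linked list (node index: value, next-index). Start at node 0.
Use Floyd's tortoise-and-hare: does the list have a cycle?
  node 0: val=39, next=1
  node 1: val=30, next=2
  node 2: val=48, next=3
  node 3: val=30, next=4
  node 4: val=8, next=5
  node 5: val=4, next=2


Floyd's tortoise (slow, +1) and hare (fast, +2):
  init: slow=0, fast=0
  step 1: slow=1, fast=2
  step 2: slow=2, fast=4
  step 3: slow=3, fast=2
  step 4: slow=4, fast=4
  slow == fast at node 4: cycle detected

Cycle: yes


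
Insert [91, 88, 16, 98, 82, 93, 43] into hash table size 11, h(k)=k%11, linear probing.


Insert 91: h=3 -> slot 3
Insert 88: h=0 -> slot 0
Insert 16: h=5 -> slot 5
Insert 98: h=10 -> slot 10
Insert 82: h=5, 1 probes -> slot 6
Insert 93: h=5, 2 probes -> slot 7
Insert 43: h=10, 2 probes -> slot 1

Table: [88, 43, None, 91, None, 16, 82, 93, None, None, 98]


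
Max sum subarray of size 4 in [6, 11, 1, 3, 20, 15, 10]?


[0:4]: 21
[1:5]: 35
[2:6]: 39
[3:7]: 48

Max: 48 at [3:7]
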